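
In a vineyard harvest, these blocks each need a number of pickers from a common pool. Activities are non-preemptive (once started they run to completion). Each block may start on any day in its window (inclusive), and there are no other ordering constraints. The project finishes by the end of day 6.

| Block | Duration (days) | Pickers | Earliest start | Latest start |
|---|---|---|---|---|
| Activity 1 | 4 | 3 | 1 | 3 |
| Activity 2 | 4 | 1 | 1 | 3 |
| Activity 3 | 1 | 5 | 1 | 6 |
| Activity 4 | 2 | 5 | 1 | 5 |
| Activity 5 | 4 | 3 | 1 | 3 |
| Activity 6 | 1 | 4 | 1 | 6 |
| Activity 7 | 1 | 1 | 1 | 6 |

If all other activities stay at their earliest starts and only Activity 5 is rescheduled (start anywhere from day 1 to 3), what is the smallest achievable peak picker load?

19

Activity 5@1: d1:22  d2:12  d3:7  d4:7  d5:0  d6:0 → peak 22
Activity 5@2: d1:19  d2:12  d3:7  d4:7  d5:3  d6:0 → peak 19
Activity 5@3: d1:19  d2:9  d3:7  d4:7  d5:3  d6:3 → peak 19
Best is Activity 5@2, peak 19.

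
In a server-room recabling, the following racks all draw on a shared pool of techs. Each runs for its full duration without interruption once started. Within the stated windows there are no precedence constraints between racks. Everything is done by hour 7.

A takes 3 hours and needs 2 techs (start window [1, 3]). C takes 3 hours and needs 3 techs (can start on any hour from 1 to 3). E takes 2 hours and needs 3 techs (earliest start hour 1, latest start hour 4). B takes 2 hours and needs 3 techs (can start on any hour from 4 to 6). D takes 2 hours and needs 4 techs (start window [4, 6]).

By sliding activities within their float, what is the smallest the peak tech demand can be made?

Early-start (A@1, C@1, E@1, B@4, D@4) gives peak 8: h1:8  h2:8  h3:5  h4:7  h5:7  h6:0  h7:0.
Shift E→4, D→6.
Schedule A@1, C@1, E@4, B@4, D@6: h1:5  h2:5  h3:5  h4:6  h5:6  h6:4  h7:4 — peak 6.

6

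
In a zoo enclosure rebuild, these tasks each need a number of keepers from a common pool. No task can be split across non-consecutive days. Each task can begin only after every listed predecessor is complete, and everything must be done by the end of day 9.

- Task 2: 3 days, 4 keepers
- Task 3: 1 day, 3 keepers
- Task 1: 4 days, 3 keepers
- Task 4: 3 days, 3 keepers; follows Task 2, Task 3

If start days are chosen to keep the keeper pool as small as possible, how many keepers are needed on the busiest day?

6

Early-start (Task 2@1, Task 3@1, Task 1@1, Task 4@4) gives peak 10: d1:10  d2:7  d3:7  d4:6  d5:3  d6:3  d7:0  d8:0  d9:0.
Shift Task 3→4, Task 1→4, Task 4→5.
Schedule Task 2@1, Task 3@4, Task 1@4, Task 4@5: d1:4  d2:4  d3:4  d4:6  d5:6  d6:6  d7:6  d8:0  d9:0 — peak 6.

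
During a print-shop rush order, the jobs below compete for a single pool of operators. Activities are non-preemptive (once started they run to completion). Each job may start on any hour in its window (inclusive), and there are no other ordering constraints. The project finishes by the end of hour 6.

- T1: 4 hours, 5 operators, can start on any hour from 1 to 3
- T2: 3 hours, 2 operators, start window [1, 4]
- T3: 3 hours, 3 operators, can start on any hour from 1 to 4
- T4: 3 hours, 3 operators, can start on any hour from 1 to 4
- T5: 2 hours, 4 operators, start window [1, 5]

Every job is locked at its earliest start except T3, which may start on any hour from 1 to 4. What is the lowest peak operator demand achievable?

14

T3@1: h1:17  h2:17  h3:13  h4:5  h5:0  h6:0 → peak 17
T3@2: h1:14  h2:17  h3:13  h4:8  h5:0  h6:0 → peak 17
T3@3: h1:14  h2:14  h3:13  h4:8  h5:3  h6:0 → peak 14
T3@4: h1:14  h2:14  h3:10  h4:8  h5:3  h6:3 → peak 14
Best is T3@3, peak 14.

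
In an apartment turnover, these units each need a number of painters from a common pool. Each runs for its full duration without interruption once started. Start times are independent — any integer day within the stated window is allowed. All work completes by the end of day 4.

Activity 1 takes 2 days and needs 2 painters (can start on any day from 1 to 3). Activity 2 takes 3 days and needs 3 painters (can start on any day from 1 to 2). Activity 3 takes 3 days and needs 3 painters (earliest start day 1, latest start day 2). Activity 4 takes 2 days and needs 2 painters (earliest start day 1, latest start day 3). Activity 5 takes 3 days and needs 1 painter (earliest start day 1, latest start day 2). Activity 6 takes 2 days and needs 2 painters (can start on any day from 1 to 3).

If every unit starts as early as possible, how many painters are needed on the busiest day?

13

Early-start schedule: Activity 1@1, Activity 2@1, Activity 3@1, Activity 4@1, Activity 5@1, Activity 6@1.
Load per day: day 1: 13, day 2: 13, day 3: 7, day 4: 0.
Peak is 13.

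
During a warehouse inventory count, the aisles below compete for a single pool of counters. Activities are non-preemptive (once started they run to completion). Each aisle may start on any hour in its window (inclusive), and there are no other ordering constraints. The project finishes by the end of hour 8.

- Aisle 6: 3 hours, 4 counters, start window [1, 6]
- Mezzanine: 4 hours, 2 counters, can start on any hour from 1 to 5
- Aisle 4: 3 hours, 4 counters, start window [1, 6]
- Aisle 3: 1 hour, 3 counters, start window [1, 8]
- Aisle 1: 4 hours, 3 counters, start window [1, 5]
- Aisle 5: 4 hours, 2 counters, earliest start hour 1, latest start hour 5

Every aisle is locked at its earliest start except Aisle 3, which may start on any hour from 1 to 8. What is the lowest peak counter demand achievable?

15

Aisle 3@1: h1:18  h2:15  h3:15  h4:7  h5:0  h6:0  h7:0  h8:0 → peak 18
Aisle 3@2: h1:15  h2:18  h3:15  h4:7  h5:0  h6:0  h7:0  h8:0 → peak 18
Aisle 3@3: h1:15  h2:15  h3:18  h4:7  h5:0  h6:0  h7:0  h8:0 → peak 18
Aisle 3@4: h1:15  h2:15  h3:15  h4:10  h5:0  h6:0  h7:0  h8:0 → peak 15
Aisle 3@5: h1:15  h2:15  h3:15  h4:7  h5:3  h6:0  h7:0  h8:0 → peak 15
Aisle 3@6: h1:15  h2:15  h3:15  h4:7  h5:0  h6:3  h7:0  h8:0 → peak 15
Aisle 3@7: h1:15  h2:15  h3:15  h4:7  h5:0  h6:0  h7:3  h8:0 → peak 15
Aisle 3@8: h1:15  h2:15  h3:15  h4:7  h5:0  h6:0  h7:0  h8:3 → peak 15
Best is Aisle 3@4, peak 15.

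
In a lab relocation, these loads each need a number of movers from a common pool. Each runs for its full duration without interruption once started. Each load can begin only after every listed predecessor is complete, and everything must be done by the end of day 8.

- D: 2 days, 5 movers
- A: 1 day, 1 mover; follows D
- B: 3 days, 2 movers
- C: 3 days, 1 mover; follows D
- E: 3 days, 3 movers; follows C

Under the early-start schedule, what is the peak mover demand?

7

Early-start schedule: D@1, A@3, B@1, C@3, E@6.
Load per day: day 1: 7, day 2: 7, day 3: 4, day 4: 1, day 5: 1, day 6: 3, day 7: 3, day 8: 3.
Peak is 7.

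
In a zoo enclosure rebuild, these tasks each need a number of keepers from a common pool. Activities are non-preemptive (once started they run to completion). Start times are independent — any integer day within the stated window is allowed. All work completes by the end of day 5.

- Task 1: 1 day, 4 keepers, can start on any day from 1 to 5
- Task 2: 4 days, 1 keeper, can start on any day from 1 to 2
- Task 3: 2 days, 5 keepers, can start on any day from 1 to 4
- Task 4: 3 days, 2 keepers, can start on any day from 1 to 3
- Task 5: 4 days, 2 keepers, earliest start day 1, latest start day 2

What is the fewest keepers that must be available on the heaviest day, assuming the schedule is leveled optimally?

8

Early-start (Task 1@1, Task 2@1, Task 3@1, Task 4@1, Task 5@1) gives peak 14: d1:14  d2:10  d3:5  d4:3  d5:0.
Shift Task 3→4, Task 5→2.
Schedule Task 1@1, Task 2@1, Task 3@4, Task 4@1, Task 5@2: d1:7  d2:5  d3:5  d4:8  d5:7 — peak 8.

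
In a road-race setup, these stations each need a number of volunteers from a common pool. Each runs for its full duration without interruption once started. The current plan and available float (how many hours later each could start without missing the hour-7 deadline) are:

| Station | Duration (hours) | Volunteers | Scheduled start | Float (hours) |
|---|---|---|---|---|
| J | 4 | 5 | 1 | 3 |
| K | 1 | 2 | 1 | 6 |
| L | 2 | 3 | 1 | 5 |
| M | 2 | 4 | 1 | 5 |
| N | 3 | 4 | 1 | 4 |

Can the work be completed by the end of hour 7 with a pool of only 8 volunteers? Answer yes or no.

yes

Schedule J@1, K@1, L@2, M@5, N@5: h1:7  h2:8  h3:8  h4:5  h5:8  h6:8  h7:4 — peak 8 ≤ 8.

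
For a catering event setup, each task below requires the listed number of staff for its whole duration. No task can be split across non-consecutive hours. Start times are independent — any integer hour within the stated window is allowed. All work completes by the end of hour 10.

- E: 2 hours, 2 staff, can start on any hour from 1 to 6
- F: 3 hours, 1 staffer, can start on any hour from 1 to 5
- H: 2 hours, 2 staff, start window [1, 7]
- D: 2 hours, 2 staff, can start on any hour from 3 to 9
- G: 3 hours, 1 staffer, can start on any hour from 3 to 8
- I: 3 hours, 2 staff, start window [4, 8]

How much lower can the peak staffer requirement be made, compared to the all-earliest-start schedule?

2

Early-start peak: h1:5  h2:5  h3:4  h4:5  h5:3  h6:2  h7:0  h8:0  h9:0  h10:0 ⇒ 5.
Leveled (E@1, F@1, H@3, D@5, G@4, I@7): h1:3  h2:3  h3:3  h4:3  h5:3  h6:3  h7:2  h8:2  h9:2  h10:0 ⇒ 3.
Reduction 5 − 3 = 2.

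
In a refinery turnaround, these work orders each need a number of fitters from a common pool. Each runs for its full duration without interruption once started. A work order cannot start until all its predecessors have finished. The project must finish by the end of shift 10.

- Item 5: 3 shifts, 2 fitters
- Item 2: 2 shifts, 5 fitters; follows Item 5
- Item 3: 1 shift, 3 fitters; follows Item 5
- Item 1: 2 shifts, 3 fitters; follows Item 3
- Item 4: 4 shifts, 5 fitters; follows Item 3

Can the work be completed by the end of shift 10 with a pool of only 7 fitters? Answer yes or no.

The minimum achievable peak is 8; 7 < 8, so no feasible schedule stays within the cap.

no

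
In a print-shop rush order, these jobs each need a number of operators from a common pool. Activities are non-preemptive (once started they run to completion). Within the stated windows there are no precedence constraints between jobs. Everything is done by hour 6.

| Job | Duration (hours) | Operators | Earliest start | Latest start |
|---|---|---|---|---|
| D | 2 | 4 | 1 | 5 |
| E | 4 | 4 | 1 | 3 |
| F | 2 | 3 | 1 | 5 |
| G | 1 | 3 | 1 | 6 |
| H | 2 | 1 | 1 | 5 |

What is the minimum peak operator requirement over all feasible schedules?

Early-start (D@1, E@1, F@1, G@1, H@1) gives peak 15: h1:15  h2:12  h3:4  h4:4  h5:0  h6:0.
Shift E→3, G→3, H→4.
Schedule D@1, E@3, F@1, G@3, H@4: h1:7  h2:7  h3:7  h4:5  h5:5  h6:4 — peak 7.

7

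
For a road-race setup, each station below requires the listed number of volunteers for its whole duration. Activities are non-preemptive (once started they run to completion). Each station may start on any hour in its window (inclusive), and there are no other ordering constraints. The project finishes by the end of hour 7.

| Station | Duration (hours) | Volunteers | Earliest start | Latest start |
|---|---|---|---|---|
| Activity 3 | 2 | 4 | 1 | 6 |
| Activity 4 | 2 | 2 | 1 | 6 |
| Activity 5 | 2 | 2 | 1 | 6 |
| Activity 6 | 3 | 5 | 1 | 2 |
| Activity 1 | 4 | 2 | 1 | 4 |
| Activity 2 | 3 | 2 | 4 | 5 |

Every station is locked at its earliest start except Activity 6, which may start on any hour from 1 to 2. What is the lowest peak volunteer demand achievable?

Activity 6@1: h1:15  h2:15  h3:7  h4:4  h5:2  h6:2  h7:0 → peak 15
Activity 6@2: h1:10  h2:15  h3:7  h4:9  h5:2  h6:2  h7:0 → peak 15
Best is Activity 6@1, peak 15.

15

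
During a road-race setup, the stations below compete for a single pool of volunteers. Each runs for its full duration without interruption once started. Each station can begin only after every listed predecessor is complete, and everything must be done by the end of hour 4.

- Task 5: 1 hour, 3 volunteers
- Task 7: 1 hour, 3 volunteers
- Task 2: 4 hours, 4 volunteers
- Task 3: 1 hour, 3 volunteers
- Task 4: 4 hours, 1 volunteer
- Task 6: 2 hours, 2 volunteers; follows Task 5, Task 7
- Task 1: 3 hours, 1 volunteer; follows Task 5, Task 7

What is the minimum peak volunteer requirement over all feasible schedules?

Early-start (Task 5@1, Task 7@1, Task 2@1, Task 3@1, Task 4@1, Task 6@2, Task 1@2) gives peak 14: h1:14  h2:8  h3:8  h4:6.
Shift Task 3→2.
Schedule Task 5@1, Task 7@1, Task 2@1, Task 3@2, Task 4@1, Task 6@2, Task 1@2: h1:11  h2:11  h3:8  h4:6 — peak 11.
No arrangement of the 8 feasible schedules does better.

11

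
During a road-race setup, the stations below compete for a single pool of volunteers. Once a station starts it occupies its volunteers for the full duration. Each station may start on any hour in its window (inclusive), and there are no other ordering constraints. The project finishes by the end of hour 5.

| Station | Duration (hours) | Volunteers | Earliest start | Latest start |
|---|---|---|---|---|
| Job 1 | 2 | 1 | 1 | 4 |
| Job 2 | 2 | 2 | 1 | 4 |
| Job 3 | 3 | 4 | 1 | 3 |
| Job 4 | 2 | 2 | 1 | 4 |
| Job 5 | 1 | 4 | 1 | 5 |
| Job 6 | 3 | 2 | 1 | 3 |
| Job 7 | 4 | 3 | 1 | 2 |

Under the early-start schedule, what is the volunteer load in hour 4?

At early start, hour 4 has: Job 7.
Demand: 3 = 3.

3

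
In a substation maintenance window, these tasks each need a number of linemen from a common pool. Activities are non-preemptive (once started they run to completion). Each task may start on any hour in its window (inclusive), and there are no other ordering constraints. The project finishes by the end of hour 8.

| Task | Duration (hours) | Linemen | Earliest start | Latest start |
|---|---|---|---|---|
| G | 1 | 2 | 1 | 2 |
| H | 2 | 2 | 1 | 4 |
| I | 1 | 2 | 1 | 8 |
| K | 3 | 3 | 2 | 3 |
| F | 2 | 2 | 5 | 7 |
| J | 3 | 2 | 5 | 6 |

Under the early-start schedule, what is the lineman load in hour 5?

4

At early start, hour 5 has: F, J.
Demand: 2 + 2 = 4.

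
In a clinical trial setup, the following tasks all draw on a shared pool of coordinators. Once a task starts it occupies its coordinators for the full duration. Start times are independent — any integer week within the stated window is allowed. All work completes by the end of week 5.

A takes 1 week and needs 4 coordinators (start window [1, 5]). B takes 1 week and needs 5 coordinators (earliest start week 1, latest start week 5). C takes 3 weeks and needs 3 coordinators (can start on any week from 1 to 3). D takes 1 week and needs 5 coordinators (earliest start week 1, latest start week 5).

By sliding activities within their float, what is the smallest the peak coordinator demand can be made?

7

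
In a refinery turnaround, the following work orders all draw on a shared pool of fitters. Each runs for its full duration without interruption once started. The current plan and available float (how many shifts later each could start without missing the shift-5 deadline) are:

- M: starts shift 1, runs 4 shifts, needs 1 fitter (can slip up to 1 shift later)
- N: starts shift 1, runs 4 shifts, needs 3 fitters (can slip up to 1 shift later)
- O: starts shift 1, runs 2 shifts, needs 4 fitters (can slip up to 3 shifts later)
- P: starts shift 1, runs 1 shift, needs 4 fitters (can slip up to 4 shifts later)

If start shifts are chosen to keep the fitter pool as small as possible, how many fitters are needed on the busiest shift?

8

Early-start (M@1, N@1, O@1, P@1) gives peak 12: s1:12  s2:8  s3:4  s4:4  s5:0.
Shift P→3.
Schedule M@1, N@1, O@1, P@3: s1:8  s2:8  s3:8  s4:4  s5:0 — peak 8.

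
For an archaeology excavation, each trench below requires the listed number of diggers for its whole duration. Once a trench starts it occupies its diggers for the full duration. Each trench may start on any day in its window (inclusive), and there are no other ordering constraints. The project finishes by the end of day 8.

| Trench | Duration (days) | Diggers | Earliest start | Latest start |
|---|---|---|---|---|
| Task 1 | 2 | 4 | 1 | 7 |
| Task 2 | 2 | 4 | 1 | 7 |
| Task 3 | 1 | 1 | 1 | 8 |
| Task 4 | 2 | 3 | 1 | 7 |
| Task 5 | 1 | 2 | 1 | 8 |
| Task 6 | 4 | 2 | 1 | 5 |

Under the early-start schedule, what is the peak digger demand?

Early-start schedule: Task 1@1, Task 2@1, Task 3@1, Task 4@1, Task 5@1, Task 6@1.
Load per day: day 1: 16, day 2: 13, day 3: 2, day 4: 2, day 5: 0, day 6: 0, day 7: 0, day 8: 0.
Peak is 16.

16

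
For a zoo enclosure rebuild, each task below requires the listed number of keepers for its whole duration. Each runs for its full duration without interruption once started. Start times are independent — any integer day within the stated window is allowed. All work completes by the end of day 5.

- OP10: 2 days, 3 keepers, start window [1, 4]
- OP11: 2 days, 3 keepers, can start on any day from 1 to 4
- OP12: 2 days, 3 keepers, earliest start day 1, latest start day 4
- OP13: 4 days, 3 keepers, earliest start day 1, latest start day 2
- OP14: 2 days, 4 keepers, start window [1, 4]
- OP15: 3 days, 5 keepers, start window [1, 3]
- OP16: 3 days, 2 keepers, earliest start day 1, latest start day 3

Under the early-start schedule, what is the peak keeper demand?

Early-start schedule: OP10@1, OP11@1, OP12@1, OP13@1, OP14@1, OP15@1, OP16@1.
Load per day: day 1: 23, day 2: 23, day 3: 10, day 4: 3, day 5: 0.
Peak is 23.

23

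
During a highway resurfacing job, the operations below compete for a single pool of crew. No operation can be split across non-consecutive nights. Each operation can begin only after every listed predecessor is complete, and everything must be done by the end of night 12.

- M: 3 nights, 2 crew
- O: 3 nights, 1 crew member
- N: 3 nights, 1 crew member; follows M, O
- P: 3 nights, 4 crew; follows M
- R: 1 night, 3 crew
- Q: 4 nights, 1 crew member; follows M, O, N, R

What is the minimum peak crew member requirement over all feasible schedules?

5

Early-start (M@1, O@1, N@4, P@4, R@1, Q@7) gives peak 6: n1:6  n2:3  n3:3  n4:5  n5:5  n6:5  n7:1  n8:1  n9:1  n10:1  n11:0  n12:0.
Shift R→7, Q→8.
Schedule M@1, O@1, N@4, P@4, R@7, Q@8: n1:3  n2:3  n3:3  n4:5  n5:5  n6:5  n7:3  n8:1  n9:1  n10:1  n11:1  n12:0 — peak 5.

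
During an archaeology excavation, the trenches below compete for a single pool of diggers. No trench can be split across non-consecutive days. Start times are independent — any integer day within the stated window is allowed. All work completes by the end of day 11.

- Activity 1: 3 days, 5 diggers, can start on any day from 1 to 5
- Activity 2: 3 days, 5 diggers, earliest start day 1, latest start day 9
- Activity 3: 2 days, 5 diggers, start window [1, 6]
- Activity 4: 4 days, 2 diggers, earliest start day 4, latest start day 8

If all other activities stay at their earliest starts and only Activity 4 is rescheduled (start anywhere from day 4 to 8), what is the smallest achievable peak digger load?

Activity 4@4: d1:15  d2:15  d3:10  d4:2  d5:2  d6:2  d7:2  d8:0  d9:0  d10:0  d11:0 → peak 15
Activity 4@5: d1:15  d2:15  d3:10  d4:0  d5:2  d6:2  d7:2  d8:2  d9:0  d10:0  d11:0 → peak 15
Activity 4@6: d1:15  d2:15  d3:10  d4:0  d5:0  d6:2  d7:2  d8:2  d9:2  d10:0  d11:0 → peak 15
Activity 4@7: d1:15  d2:15  d3:10  d4:0  d5:0  d6:0  d7:2  d8:2  d9:2  d10:2  d11:0 → peak 15
Activity 4@8: d1:15  d2:15  d3:10  d4:0  d5:0  d6:0  d7:0  d8:2  d9:2  d10:2  d11:2 → peak 15
Best is Activity 4@4, peak 15.

15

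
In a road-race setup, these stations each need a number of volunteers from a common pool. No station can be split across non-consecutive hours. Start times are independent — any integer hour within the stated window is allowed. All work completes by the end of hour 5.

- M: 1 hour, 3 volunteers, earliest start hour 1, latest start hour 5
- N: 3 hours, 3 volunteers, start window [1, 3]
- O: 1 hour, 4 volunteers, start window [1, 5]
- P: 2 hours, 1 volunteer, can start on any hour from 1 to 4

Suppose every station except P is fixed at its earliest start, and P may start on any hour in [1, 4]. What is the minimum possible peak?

10

P@1: h1:11  h2:4  h3:3  h4:0  h5:0 → peak 11
P@2: h1:10  h2:4  h3:4  h4:0  h5:0 → peak 10
P@3: h1:10  h2:3  h3:4  h4:1  h5:0 → peak 10
P@4: h1:10  h2:3  h3:3  h4:1  h5:1 → peak 10
Best is P@2, peak 10.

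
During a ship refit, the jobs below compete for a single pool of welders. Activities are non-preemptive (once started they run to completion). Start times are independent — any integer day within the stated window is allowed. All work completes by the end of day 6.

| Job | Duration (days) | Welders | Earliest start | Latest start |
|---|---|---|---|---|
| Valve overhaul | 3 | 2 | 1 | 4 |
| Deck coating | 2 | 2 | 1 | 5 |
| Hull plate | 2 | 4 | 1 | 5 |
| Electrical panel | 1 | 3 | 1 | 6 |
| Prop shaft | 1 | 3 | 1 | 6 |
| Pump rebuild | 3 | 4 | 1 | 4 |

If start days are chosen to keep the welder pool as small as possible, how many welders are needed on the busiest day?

6

Early-start (Valve overhaul@1, Deck coating@1, Hull plate@1, Electrical panel@1, Prop shaft@1, Pump rebuild@1) gives peak 18: d1:18  d2:12  d3:6  d4:0  d5:0  d6:0.
Shift Deck coating→4, Electrical panel→6, Prop shaft→6, Pump rebuild→3.
Schedule Valve overhaul@1, Deck coating@4, Hull plate@1, Electrical panel@6, Prop shaft@6, Pump rebuild@3: d1:6  d2:6  d3:6  d4:6  d5:6  d6:6 — peak 6.
Total welder-days = 36 over 6 days ⇒ peak ≥ ⌈36/6⌉ = 6, so 6 is optimal.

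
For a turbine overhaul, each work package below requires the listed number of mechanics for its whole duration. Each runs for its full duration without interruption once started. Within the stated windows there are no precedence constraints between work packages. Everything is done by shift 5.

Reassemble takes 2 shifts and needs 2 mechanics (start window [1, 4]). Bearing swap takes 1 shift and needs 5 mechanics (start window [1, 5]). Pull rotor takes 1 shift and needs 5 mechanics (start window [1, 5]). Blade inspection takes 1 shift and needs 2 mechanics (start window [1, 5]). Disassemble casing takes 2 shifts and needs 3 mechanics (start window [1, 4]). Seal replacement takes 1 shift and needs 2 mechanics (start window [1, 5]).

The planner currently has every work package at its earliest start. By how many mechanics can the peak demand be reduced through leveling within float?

14

Early-start peak: s1:19  s2:5  s3:0  s4:0  s5:0 ⇒ 19.
Leveled (Reassemble@1, Bearing swap@3, Pull rotor@4, Blade inspection@5, Disassemble casing@1, Seal replacement@5): s1:5  s2:5  s3:5  s4:5  s5:4 ⇒ 5.
Reduction 19 − 5 = 14.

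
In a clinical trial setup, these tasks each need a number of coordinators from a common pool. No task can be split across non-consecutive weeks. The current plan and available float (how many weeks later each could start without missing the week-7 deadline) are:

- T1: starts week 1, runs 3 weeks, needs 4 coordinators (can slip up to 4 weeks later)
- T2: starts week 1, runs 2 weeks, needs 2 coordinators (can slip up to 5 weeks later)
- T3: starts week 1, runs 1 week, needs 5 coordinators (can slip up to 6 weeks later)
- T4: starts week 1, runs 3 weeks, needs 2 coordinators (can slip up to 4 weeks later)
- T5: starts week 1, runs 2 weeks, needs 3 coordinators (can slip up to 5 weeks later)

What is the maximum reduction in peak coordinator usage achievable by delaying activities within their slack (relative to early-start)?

Early-start peak: w1:16  w2:11  w3:6  w4:0  w5:0  w6:0  w7:0 ⇒ 16.
Leveled (T1@1, T2@1, T3@4, T4@5, T5@5): w1:6  w2:6  w3:4  w4:5  w5:5  w6:5  w7:2 ⇒ 6.
Reduction 16 − 6 = 10.

10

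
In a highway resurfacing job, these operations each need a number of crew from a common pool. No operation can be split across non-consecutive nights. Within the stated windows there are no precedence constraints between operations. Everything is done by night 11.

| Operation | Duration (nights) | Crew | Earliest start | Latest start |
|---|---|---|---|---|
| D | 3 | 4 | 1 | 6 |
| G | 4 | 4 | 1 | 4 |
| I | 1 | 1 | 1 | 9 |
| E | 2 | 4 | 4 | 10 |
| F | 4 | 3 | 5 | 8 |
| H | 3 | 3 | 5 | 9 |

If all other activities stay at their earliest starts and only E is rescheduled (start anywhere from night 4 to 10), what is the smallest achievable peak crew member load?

E@4: n1:9  n2:8  n3:8  n4:8  n5:10  n6:6  n7:6  n8:3  n9:0  n10:0  n11:0 → peak 10
E@5: n1:9  n2:8  n3:8  n4:4  n5:10  n6:10  n7:6  n8:3  n9:0  n10:0  n11:0 → peak 10
E@6: n1:9  n2:8  n3:8  n4:4  n5:6  n6:10  n7:10  n8:3  n9:0  n10:0  n11:0 → peak 10
E@7: n1:9  n2:8  n3:8  n4:4  n5:6  n6:6  n7:10  n8:7  n9:0  n10:0  n11:0 → peak 10
E@8: n1:9  n2:8  n3:8  n4:4  n5:6  n6:6  n7:6  n8:7  n9:4  n10:0  n11:0 → peak 9
E@9: n1:9  n2:8  n3:8  n4:4  n5:6  n6:6  n7:6  n8:3  n9:4  n10:4  n11:0 → peak 9
E@10: n1:9  n2:8  n3:8  n4:4  n5:6  n6:6  n7:6  n8:3  n9:0  n10:4  n11:4 → peak 9
Best is E@8, peak 9.

9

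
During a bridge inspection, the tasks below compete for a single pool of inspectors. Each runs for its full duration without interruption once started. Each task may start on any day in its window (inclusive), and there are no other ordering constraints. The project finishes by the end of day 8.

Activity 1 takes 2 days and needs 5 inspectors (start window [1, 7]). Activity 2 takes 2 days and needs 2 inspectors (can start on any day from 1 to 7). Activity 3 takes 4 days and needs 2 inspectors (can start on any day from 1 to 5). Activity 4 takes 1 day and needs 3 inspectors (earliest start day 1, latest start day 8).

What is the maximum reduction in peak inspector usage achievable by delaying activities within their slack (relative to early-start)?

7

Early-start peak: d1:12  d2:9  d3:2  d4:2  d5:0  d6:0  d7:0  d8:0 ⇒ 12.
Leveled (Activity 1@1, Activity 2@3, Activity 3@3, Activity 4@5): d1:5  d2:5  d3:4  d4:4  d5:5  d6:2  d7:0  d8:0 ⇒ 5.
Reduction 12 − 5 = 7.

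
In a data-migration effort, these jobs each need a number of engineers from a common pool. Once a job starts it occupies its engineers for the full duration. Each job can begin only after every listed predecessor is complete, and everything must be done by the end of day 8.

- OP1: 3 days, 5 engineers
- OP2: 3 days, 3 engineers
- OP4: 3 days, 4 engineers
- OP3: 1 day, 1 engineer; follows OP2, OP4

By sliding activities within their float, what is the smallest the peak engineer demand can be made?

7

Early-start (OP1@1, OP2@1, OP4@1, OP3@4) gives peak 12: d1:12  d2:12  d3:12  d4:1  d5:0  d6:0  d7:0  d8:0.
Shift OP2→4, OP4→4, OP3→7.
Schedule OP1@1, OP2@4, OP4@4, OP3@7: d1:5  d2:5  d3:5  d4:7  d5:7  d6:7  d7:1  d8:0 — peak 7.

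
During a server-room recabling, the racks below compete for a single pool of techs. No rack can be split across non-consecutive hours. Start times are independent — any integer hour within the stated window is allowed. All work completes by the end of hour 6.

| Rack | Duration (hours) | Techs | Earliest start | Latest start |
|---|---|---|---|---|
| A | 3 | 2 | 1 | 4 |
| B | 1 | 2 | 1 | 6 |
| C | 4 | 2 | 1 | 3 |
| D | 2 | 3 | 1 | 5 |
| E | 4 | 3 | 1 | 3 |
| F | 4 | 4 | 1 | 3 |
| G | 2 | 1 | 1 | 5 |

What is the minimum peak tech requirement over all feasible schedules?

Early-start (A@1, B@1, C@1, D@1, E@1, F@1, G@1) gives peak 17: h1:17  h2:15  h3:11  h4:9  h5:0  h6:0.
Shift E→2, F→3.
Schedule A@1, B@1, C@1, D@1, E@2, F@3, G@1: h1:10  h2:11  h3:11  h4:9  h5:7  h6:4 — peak 11.

11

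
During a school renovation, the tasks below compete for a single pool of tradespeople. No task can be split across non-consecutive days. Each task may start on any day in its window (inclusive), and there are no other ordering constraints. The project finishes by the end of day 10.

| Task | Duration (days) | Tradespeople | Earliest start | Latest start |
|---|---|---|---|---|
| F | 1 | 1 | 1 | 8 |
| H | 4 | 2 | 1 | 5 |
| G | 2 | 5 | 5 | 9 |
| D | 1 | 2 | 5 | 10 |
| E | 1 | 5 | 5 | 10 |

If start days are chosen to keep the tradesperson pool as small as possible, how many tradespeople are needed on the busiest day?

Early-start (F@1, H@1, G@5, D@5, E@5) gives peak 12: d1:3  d2:2  d3:2  d4:2  d5:12  d6:5  d7:0  d8:0  d9:0  d10:0.
Shift D→7, E→8.
Schedule F@1, H@1, G@5, D@7, E@8: d1:3  d2:2  d3:2  d4:2  d5:5  d6:5  d7:2  d8:5  d9:0  d10:0 — peak 5.

5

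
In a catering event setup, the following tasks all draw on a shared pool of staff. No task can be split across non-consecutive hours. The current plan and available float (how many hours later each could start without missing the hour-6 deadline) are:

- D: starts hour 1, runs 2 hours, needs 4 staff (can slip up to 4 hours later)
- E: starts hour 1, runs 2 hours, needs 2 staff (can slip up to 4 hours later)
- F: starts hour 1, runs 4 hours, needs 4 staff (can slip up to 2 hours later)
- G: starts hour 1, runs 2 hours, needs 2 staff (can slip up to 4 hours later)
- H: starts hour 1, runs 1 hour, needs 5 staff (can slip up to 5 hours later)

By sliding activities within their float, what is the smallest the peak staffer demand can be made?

8

Early-start (D@1, E@1, F@1, G@1, H@1) gives peak 17: h1:17  h2:12  h3:4  h4:4  h5:0  h6:0.
Shift E→3, G→3, H→5.
Schedule D@1, E@3, F@1, G@3, H@5: h1:8  h2:8  h3:8  h4:8  h5:5  h6:0 — peak 8.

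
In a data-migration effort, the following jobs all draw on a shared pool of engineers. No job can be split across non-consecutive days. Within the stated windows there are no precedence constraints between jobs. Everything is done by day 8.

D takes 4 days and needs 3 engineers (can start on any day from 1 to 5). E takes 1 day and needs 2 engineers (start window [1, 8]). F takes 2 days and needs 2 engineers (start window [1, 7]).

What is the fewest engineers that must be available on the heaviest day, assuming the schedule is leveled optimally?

Early-start (D@1, E@1, F@1) gives peak 7: d1:7  d2:5  d3:3  d4:3  d5:0  d6:0  d7:0  d8:0.
Shift E→5, F→6.
Schedule D@1, E@5, F@6: d1:3  d2:3  d3:3  d4:3  d5:2  d6:2  d7:2  d8:0 — peak 3.
Total engineer-days = 18 over 8 days ⇒ peak ≥ ⌈18/8⌉ = 3, so 3 is optimal.

3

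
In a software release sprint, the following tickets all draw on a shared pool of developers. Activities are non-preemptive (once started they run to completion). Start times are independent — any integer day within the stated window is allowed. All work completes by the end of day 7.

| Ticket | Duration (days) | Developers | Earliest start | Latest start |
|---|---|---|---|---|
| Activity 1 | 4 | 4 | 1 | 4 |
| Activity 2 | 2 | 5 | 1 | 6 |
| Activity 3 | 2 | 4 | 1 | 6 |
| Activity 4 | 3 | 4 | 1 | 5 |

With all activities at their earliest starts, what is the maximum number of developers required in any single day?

17

Early-start schedule: Activity 1@1, Activity 2@1, Activity 3@1, Activity 4@1.
Load per day: day 1: 17, day 2: 17, day 3: 8, day 4: 4, day 5: 0, day 6: 0, day 7: 0.
Peak is 17.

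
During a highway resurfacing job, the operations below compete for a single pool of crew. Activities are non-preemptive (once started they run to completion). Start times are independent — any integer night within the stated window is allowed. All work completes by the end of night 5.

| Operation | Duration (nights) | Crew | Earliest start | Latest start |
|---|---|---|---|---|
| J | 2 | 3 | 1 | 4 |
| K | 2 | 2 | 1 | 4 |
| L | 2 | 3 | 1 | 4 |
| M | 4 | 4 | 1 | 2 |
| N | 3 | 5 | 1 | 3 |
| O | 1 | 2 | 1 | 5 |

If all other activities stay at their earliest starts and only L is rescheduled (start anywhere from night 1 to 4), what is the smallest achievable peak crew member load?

L@1: n1:19  n2:17  n3:9  n4:4  n5:0 → peak 19
L@2: n1:16  n2:17  n3:12  n4:4  n5:0 → peak 17
L@3: n1:16  n2:14  n3:12  n4:7  n5:0 → peak 16
L@4: n1:16  n2:14  n3:9  n4:7  n5:3 → peak 16
Best is L@3, peak 16.

16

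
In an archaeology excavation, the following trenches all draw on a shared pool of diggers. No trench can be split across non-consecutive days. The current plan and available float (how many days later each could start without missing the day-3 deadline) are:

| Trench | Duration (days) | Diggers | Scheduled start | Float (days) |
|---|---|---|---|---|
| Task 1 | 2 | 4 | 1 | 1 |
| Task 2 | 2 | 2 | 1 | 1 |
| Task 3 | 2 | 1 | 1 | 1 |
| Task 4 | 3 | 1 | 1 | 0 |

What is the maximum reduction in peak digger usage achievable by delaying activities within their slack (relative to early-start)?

0

Early-start peak: d1:8  d2:8  d3:1 ⇒ 8.
Leveled (Task 1@1, Task 2@1, Task 3@1, Task 4@1): d1:8  d2:8  d3:1 ⇒ 8.
Reduction 8 − 8 = 0.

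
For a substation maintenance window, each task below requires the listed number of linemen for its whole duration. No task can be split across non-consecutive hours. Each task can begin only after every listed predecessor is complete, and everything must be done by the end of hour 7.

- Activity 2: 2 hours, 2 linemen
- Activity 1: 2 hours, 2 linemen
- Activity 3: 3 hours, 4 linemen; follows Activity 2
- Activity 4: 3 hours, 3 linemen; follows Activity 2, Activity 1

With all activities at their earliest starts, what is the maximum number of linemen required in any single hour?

7

Early-start schedule: Activity 2@1, Activity 1@1, Activity 3@3, Activity 4@3.
Load per hour: hour 1: 4, hour 2: 4, hour 3: 7, hour 4: 7, hour 5: 7, hour 6: 0, hour 7: 0.
Peak is 7.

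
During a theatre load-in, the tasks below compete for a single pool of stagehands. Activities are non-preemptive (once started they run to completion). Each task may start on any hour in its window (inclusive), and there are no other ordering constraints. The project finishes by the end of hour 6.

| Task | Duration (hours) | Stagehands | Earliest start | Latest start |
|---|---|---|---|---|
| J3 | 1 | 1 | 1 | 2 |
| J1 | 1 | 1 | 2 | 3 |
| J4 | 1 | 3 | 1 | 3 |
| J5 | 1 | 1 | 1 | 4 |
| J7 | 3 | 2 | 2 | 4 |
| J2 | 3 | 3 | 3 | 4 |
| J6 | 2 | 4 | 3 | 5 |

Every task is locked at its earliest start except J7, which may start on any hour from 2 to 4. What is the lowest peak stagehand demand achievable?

J7@2: h1:5  h2:3  h3:9  h4:9  h5:3  h6:0 → peak 9
J7@3: h1:5  h2:1  h3:9  h4:9  h5:5  h6:0 → peak 9
J7@4: h1:5  h2:1  h3:7  h4:9  h5:5  h6:2 → peak 9
Best is J7@2, peak 9.

9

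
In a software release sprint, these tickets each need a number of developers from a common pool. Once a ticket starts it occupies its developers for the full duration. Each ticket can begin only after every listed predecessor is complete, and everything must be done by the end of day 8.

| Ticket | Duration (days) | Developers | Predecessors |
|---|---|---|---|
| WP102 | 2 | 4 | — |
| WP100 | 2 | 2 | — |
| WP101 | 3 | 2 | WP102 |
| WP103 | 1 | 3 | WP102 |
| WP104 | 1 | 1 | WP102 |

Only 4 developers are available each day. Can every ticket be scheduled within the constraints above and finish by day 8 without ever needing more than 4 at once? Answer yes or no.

Schedule WP102@1, WP100@3, WP101@3, WP103@6, WP104@5: d1:4  d2:4  d3:4  d4:4  d5:3  d6:3  d7:0  d8:0 — peak 4 ≤ 4.

yes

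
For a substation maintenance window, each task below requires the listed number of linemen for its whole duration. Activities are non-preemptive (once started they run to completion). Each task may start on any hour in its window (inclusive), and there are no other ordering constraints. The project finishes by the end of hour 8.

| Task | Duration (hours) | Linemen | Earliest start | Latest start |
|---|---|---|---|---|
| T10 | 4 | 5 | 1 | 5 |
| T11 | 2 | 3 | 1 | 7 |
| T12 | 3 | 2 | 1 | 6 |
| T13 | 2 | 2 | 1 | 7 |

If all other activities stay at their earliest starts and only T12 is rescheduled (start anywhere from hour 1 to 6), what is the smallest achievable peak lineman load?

10

T12@1: h1:12  h2:12  h3:7  h4:5  h5:0  h6:0  h7:0  h8:0 → peak 12
T12@2: h1:10  h2:12  h3:7  h4:7  h5:0  h6:0  h7:0  h8:0 → peak 12
T12@3: h1:10  h2:10  h3:7  h4:7  h5:2  h6:0  h7:0  h8:0 → peak 10
T12@4: h1:10  h2:10  h3:5  h4:7  h5:2  h6:2  h7:0  h8:0 → peak 10
T12@5: h1:10  h2:10  h3:5  h4:5  h5:2  h6:2  h7:2  h8:0 → peak 10
T12@6: h1:10  h2:10  h3:5  h4:5  h5:0  h6:2  h7:2  h8:2 → peak 10
Best is T12@3, peak 10.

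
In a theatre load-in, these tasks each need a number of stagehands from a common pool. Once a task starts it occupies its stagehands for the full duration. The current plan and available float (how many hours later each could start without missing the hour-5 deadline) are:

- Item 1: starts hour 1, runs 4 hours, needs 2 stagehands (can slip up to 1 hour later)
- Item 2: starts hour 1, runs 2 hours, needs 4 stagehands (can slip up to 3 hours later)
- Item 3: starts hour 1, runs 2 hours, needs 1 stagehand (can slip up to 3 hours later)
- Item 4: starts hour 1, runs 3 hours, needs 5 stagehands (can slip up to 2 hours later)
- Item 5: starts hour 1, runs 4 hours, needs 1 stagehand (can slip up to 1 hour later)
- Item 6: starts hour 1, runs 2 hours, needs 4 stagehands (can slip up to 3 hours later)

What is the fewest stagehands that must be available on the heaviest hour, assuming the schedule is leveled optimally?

Early-start (Item 1@1, Item 2@1, Item 3@1, Item 4@1, Item 5@1, Item 6@1) gives peak 17: h1:17  h2:17  h3:8  h4:3  h5:0.
Shift Item 3→3, Item 4→3.
Schedule Item 1@1, Item 2@1, Item 3@3, Item 4@3, Item 5@1, Item 6@1: h1:11  h2:11  h3:9  h4:9  h5:5 — peak 11.

11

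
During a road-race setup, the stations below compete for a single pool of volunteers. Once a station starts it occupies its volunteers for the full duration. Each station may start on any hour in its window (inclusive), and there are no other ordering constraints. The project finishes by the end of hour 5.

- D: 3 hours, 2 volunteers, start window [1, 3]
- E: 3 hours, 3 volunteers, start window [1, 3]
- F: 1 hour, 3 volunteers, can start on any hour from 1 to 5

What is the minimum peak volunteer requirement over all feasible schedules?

Early-start (D@1, E@1, F@1) gives peak 8: h1:8  h2:5  h3:5  h4:0  h5:0.
Shift F→4.
Schedule D@1, E@1, F@4: h1:5  h2:5  h3:5  h4:3  h5:0 — peak 5.

5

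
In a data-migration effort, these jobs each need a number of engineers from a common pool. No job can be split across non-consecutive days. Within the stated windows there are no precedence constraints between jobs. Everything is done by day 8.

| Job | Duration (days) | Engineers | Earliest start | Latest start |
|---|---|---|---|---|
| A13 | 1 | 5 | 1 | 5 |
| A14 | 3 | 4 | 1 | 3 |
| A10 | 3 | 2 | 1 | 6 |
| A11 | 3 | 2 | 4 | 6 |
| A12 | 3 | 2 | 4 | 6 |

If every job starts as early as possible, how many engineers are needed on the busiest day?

Early-start schedule: A13@1, A14@1, A10@1, A11@4, A12@4.
Load per day: day 1: 11, day 2: 6, day 3: 6, day 4: 4, day 5: 4, day 6: 4, day 7: 0, day 8: 0.
Peak is 11.

11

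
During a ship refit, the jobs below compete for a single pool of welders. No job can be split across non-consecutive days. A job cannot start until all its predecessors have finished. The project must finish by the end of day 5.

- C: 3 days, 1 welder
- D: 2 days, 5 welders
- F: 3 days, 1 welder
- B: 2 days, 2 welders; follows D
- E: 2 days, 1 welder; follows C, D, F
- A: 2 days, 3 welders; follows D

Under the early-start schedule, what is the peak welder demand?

Early-start schedule: C@1, D@1, F@1, B@3, E@4, A@3.
Load per day: day 1: 7, day 2: 7, day 3: 7, day 4: 6, day 5: 1.
Peak is 7.

7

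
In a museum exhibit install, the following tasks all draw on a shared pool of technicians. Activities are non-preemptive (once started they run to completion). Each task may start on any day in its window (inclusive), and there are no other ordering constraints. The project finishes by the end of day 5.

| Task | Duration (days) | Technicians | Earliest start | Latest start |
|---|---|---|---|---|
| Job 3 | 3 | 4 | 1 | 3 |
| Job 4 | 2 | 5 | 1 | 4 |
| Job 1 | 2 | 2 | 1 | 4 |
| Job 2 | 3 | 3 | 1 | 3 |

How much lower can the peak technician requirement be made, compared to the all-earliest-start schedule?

7

Early-start peak: d1:14  d2:14  d3:7  d4:0  d5:0 ⇒ 14.
Leveled (Job 3@1, Job 4@4, Job 1@4, Job 2@1): d1:7  d2:7  d3:7  d4:7  d5:7 ⇒ 7.
Reduction 14 − 7 = 7.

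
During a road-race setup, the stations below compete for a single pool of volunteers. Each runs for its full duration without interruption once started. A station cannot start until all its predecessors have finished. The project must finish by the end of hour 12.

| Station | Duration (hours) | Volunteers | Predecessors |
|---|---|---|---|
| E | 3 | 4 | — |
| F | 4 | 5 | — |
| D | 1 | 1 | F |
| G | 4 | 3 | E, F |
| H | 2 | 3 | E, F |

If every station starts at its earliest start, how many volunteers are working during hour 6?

6

At early start, hour 6 has: G, H.
Demand: 3 + 3 = 6.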